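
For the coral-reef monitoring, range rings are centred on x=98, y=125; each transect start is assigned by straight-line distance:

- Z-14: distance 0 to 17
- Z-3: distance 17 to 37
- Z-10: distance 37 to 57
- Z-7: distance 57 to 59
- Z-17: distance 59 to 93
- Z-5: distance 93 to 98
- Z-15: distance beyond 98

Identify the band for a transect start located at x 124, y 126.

Distance = √((124−98)² + (126−125)²) = √(676.000 + 1.000) = 26.019.
17 ≤ 26.019 < 37 → Z-3.

Z-3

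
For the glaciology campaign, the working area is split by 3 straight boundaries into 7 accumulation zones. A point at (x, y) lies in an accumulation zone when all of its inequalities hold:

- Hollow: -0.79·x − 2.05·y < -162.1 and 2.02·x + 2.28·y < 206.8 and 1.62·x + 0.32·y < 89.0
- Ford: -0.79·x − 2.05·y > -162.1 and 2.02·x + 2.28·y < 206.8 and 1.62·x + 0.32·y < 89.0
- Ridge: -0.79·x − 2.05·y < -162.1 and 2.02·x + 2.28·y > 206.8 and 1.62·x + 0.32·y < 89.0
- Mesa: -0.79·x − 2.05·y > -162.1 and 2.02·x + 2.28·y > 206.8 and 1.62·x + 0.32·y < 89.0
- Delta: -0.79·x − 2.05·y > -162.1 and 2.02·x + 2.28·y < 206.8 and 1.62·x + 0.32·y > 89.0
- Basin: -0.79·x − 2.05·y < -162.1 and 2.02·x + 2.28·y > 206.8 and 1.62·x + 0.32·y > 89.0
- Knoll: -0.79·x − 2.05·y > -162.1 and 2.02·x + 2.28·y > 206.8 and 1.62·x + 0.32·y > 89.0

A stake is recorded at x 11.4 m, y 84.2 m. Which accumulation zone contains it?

Ridge

-0.79·11.4 − 2.05·84.2 = -181.616, which is < -162.1
2.02·11.4 + 2.28·84.2 = 215.004, which is > 206.8
1.62·11.4 + 0.32·84.2 = 45.412, which is < 89.0
This sign pattern matches Ridge.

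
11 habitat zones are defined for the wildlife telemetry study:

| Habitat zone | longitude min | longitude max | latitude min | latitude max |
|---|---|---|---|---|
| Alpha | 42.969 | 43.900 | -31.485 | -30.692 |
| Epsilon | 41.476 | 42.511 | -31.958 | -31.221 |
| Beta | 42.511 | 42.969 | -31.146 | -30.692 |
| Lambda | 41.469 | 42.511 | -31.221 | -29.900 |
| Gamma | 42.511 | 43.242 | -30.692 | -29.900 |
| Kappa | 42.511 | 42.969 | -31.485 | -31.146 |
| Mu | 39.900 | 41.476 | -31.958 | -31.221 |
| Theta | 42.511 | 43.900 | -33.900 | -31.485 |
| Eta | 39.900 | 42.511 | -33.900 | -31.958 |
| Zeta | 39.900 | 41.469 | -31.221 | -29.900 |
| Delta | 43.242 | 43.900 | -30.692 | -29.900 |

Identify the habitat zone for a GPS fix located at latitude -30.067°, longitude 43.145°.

Gamma

The point has longitude = 43.145 and latitude = -30.067.
Only Gamma satisfies 42.511 ≤ longitude ≤ 43.242 and -30.692 ≤ latitude ≤ -29.900.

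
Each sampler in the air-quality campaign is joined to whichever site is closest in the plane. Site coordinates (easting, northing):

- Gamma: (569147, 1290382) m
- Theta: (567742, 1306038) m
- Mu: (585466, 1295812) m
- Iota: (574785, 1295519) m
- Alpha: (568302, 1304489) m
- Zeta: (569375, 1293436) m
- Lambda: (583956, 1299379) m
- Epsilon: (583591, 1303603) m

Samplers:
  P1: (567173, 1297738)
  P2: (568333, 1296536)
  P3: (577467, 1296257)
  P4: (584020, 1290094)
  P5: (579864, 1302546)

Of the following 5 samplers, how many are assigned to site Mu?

P1 → Zeta
P2 → Zeta
P3 → Iota
P4 → Mu
P5 → Epsilon
1 of the 5 goes to Mu.

1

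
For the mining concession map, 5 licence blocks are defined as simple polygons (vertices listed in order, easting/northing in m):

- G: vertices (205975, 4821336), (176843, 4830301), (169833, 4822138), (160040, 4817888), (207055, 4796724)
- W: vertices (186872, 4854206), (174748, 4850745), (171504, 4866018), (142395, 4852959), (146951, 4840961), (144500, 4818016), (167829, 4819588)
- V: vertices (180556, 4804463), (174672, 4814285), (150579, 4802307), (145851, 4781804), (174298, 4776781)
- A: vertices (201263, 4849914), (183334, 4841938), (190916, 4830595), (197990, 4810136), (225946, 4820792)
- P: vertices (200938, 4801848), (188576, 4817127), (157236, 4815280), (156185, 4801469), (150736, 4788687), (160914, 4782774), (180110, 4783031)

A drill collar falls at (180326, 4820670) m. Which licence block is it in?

Cast a ray rightward from (180326, 4820670). For each polygon, the edges (by vertex number in listed order) whose endpoints lie on opposite sides of northing = 4820670, where each meets that height, and whether that is right or left of the point:
G: 3–4 at easting≈166450.4 (left), 5–1 at easting≈206004.2 (right) → 1 crossing.
W: 5–6 at easting≈144783.5 (left), 7–1 at easting≈168424.2 (left) → 0 crossings.
V: no edge straddles that height → 0 crossings.
A: 3–4 at easting≈194347.7 (right), 4–5 at easting≈225625.9 (right) → 2 crossings.
P: no edge straddles that height → 0 crossings.
Only G has an odd count, so the point is inside G.

G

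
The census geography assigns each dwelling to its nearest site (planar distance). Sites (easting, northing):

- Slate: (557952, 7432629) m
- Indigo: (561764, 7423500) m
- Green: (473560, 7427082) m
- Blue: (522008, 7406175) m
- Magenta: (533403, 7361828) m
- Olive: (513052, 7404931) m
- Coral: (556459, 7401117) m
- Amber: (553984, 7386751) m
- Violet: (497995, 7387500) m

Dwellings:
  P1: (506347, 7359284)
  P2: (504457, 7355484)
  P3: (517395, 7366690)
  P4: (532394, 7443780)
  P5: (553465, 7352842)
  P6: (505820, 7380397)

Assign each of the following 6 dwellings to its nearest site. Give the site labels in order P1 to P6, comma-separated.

P1 → Magenta (d²=738499072.00)
P2 → Magenta (d²=878117252.00)
P3 → Magenta (d²=279895108.00)
P4 → Slate (d²=777556165.00)
P5 → Magenta (d²=483232040.00)
P6 → Violet (d²=111683234.00)

Magenta, Magenta, Magenta, Slate, Magenta, Violet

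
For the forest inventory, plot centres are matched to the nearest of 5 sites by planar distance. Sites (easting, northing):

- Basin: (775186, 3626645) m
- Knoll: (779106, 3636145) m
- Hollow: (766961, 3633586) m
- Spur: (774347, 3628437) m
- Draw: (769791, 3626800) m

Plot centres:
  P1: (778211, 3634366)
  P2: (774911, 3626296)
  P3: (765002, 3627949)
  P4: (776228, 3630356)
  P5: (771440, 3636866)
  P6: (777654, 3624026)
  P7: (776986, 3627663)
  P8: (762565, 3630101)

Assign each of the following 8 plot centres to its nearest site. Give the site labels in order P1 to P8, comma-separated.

P1 → Knoll (d²=3965866.00)
P2 → Basin (d²=197426.00)
P3 → Draw (d²=24254722.00)
P4 → Spur (d²=7220722.00)
P5 → Hollow (d²=30819841.00)
P6 → Basin (d²=12950185.00)
P7 → Basin (d²=4276324.00)
P8 → Hollow (d²=31470041.00)

Knoll, Basin, Draw, Spur, Hollow, Basin, Basin, Hollow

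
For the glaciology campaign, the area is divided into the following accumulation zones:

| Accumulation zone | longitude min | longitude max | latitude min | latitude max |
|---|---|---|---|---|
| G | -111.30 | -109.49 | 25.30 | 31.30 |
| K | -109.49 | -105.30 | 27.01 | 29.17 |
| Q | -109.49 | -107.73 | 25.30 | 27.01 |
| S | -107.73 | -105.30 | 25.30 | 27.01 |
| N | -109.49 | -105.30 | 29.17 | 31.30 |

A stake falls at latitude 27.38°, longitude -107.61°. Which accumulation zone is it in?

K

The point has longitude = -107.61 and latitude = 27.38.
Only K satisfies -109.49 ≤ longitude ≤ -105.30 and 27.01 ≤ latitude ≤ 29.17.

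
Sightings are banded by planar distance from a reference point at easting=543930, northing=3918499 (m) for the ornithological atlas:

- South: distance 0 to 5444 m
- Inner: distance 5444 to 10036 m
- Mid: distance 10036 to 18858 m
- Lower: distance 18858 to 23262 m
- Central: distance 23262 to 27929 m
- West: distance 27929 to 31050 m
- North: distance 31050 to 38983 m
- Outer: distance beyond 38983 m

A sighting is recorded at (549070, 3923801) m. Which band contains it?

Inner

Distance = √((549070−543930)² + (3923801−3918499)²) = √(26419600.000 + 28111204.000) = 7384.498 m.
5444 ≤ 7384.498 < 10036 → Inner.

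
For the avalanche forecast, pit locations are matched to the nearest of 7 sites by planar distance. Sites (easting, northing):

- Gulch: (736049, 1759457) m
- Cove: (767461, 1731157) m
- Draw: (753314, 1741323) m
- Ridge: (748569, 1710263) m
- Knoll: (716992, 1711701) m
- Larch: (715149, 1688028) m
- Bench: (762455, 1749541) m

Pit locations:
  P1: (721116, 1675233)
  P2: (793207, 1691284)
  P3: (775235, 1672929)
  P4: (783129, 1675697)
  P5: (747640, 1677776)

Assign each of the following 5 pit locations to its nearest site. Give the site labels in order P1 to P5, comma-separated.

P1 → Larch (d²=199317114.00)
P2 → Cove (d²=2252712645.00)
P3 → Ridge (d²=2104903112.00)
P4 → Ridge (d²=2389201956.00)
P5 → Ridge (d²=1056268210.00)

Larch, Cove, Ridge, Ridge, Ridge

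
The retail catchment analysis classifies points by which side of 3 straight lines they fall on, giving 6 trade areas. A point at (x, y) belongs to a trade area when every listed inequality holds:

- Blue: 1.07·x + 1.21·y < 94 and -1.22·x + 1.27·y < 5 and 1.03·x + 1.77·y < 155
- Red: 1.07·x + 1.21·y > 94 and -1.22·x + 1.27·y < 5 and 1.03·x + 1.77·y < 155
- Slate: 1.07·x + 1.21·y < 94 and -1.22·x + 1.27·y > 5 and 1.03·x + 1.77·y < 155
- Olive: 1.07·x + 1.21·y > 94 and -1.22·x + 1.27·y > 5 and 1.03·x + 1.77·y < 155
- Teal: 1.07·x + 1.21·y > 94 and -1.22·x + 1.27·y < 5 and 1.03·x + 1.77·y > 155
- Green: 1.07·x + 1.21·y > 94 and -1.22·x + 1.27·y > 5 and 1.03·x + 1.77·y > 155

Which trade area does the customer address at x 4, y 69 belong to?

1.07·4 + 1.21·69 = 87.770, which is < 94
-1.22·4 + 1.27·69 = 82.750, which is > 5
1.03·4 + 1.77·69 = 126.250, which is < 155
This sign pattern matches Slate.

Slate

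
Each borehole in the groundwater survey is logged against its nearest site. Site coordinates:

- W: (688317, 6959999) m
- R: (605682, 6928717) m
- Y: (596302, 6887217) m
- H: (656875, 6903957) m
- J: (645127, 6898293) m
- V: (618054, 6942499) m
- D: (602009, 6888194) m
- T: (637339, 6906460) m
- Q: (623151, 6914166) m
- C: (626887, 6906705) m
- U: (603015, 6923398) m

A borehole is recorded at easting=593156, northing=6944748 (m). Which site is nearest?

R

Squared distances to each site:
W: 9288208922.000; R: 413893637.000; Y: 3319713277.000; H: 5724016642.000; J: 4859051866.000; V: 624968405.000; D: 3276730525.000; T: 3418108433.000; Q: 1834958749.000; C: 2585050210.000; U: 553022381.000.
Minimum at R.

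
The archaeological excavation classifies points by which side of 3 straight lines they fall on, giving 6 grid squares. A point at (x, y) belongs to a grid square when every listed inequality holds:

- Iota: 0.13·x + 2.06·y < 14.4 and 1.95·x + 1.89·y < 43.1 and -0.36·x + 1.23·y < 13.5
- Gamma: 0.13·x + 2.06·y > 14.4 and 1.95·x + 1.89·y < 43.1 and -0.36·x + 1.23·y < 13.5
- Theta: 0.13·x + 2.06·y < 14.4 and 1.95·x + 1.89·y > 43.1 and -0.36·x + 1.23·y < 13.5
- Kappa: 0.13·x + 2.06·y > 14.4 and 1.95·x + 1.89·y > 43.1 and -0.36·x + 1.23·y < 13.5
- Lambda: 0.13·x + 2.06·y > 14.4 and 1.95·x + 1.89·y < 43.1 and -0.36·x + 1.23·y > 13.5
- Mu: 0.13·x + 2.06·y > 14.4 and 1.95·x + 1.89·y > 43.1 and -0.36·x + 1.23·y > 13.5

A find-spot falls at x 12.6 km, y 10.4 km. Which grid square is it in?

Kappa

0.13·12.6 + 2.06·10.4 = 23.062, which is > 14.4
1.95·12.6 + 1.89·10.4 = 44.226, which is > 43.1
-0.36·12.6 + 1.23·10.4 = 8.256, which is < 13.5
This sign pattern matches Kappa.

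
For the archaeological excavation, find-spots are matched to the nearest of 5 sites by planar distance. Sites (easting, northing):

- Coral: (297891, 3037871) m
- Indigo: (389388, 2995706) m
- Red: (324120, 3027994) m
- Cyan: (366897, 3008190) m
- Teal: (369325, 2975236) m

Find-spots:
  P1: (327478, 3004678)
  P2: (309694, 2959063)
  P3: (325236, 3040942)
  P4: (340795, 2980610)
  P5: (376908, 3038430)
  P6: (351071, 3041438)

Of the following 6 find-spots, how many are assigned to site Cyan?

1

P1 → Red
P2 → Teal
P3 → Red
P4 → Teal
P5 → Cyan
P6 → Red
1 of the 6 goes to Cyan.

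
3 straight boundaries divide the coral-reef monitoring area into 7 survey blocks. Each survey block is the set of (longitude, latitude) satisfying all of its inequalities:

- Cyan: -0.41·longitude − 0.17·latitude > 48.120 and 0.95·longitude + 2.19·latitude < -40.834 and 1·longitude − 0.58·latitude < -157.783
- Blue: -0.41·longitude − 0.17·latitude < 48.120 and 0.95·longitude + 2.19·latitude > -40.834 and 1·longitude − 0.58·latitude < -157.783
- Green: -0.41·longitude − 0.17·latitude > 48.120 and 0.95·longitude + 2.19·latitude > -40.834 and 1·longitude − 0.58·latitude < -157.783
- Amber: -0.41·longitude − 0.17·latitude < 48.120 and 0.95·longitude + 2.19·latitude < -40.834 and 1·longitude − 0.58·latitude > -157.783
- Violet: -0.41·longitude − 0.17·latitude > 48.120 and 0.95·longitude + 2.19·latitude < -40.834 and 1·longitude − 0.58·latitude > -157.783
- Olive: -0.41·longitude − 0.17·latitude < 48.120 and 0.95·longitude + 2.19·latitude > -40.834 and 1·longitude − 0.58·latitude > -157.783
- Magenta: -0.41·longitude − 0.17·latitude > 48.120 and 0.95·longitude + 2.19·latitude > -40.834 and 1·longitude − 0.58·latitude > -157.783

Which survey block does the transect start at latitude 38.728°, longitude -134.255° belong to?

Violet

-0.41·-134.255 − 0.17·38.728 = 48.461, which is > 48.120
0.95·-134.255 + 2.19·38.728 = -42.728, which is < -40.834
1·-134.255 − 0.58·38.728 = -156.717, which is > -157.783
This sign pattern matches Violet.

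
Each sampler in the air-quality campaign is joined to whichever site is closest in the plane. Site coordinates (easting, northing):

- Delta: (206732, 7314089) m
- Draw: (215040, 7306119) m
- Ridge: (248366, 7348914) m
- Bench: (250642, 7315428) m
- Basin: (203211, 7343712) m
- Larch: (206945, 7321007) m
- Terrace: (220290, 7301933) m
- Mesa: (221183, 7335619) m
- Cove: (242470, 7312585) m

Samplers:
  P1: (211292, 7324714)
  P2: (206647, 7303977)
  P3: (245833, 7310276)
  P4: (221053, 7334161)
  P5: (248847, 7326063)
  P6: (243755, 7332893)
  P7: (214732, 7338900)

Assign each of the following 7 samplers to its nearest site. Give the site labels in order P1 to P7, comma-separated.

Larch, Draw, Cove, Mesa, Bench, Ridge, Mesa

P1 → Larch (d²=32638258.00)
P2 → Draw (d²=75030613.00)
P3 → Cove (d²=16641250.00)
P4 → Mesa (d²=2142664.00)
P5 → Bench (d²=116325250.00)
P6 → Ridge (d²=277933762.00)
P7 → Mesa (d²=52380362.00)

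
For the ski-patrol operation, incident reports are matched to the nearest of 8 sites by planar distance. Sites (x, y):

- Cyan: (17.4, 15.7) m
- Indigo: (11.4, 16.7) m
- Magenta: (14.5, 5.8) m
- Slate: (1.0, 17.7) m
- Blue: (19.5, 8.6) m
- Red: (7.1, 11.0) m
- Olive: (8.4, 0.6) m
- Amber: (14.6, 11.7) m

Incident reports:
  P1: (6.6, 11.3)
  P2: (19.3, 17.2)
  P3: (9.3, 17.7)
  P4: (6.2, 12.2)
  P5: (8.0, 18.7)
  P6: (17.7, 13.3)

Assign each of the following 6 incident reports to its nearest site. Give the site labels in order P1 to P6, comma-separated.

Red, Cyan, Indigo, Red, Indigo, Cyan

P1 → Red (d²=0.34)
P2 → Cyan (d²=5.86)
P3 → Indigo (d²=5.41)
P4 → Red (d²=2.25)
P5 → Indigo (d²=15.56)
P6 → Cyan (d²=5.85)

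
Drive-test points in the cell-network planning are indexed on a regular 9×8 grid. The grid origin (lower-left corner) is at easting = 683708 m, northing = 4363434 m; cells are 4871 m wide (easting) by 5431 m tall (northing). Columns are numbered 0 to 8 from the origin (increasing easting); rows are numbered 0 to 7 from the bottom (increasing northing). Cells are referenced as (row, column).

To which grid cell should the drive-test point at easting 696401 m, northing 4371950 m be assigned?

Column index: ⌊(696401 − 683708) / 4871⌋ = ⌊2.606⌋ = 2
Row offset from origin: ⌊(4371950 − 4363434) / 5431⌋ = ⌊1.568⌋ = 1 → row 1

(1, 2)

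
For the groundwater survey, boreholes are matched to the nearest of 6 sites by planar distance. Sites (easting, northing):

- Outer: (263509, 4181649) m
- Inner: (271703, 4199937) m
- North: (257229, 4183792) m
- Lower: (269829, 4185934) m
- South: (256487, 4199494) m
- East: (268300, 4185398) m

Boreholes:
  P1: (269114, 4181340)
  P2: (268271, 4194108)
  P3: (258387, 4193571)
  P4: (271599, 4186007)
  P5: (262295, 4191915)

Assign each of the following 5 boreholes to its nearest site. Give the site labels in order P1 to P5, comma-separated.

P1 → East (d²=17129960.00)
P2 → Inner (d²=45755865.00)
P3 → South (d²=38691929.00)
P4 → Lower (d²=3138229.00)
P5 → East (d²=78531314.00)

East, Inner, South, Lower, East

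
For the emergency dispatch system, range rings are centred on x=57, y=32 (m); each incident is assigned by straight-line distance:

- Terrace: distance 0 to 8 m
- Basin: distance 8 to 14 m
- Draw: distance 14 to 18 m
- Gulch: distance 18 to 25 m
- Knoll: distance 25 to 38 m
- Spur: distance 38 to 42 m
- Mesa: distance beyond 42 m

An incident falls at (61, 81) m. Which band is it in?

Distance = √((61−57)² + (81−32)²) = √(16.000 + 2401.000) = 49.163 m.
42 ≤ 49.163 < ∞ → Mesa.

Mesa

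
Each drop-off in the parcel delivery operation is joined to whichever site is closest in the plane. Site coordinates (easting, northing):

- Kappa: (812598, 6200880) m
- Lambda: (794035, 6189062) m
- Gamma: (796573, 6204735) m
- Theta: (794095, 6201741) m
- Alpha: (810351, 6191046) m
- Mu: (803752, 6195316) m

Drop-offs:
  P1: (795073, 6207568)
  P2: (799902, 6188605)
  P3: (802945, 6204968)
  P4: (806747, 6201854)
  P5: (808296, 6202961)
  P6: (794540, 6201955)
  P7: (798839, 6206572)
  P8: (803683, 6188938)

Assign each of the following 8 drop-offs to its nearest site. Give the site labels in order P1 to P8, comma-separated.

P1 → Gamma (d²=10275889.00)
P2 → Lambda (d²=34630538.00)
P3 → Gamma (d²=40656673.00)
P4 → Kappa (d²=35182877.00)
P5 → Kappa (d²=22837765.00)
P6 → Theta (d²=243821.00)
P7 → Gamma (d²=8509325.00)
P8 → Mu (d²=40683645.00)

Gamma, Lambda, Gamma, Kappa, Kappa, Theta, Gamma, Mu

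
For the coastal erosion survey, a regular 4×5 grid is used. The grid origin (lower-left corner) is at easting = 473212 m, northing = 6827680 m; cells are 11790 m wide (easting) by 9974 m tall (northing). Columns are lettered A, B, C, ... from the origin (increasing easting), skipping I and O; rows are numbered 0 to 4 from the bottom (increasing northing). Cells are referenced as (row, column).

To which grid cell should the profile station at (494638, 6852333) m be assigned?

(2, B)

Column index: ⌊(494638 − 473212) / 11790⌋ = ⌊1.817⌋ = 1 → column B
Row offset from origin: ⌊(6852333 − 6827680) / 9974⌋ = ⌊2.472⌋ = 2 → row 2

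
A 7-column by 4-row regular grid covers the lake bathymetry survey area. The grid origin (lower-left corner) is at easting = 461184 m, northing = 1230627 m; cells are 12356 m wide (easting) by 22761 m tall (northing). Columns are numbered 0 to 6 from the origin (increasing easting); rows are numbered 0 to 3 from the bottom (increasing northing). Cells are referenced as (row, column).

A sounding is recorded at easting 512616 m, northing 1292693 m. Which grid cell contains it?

(2, 4)

Column index: ⌊(512616 − 461184) / 12356⌋ = ⌊4.163⌋ = 4
Row offset from origin: ⌊(1292693 − 1230627) / 22761⌋ = ⌊2.727⌋ = 2 → row 2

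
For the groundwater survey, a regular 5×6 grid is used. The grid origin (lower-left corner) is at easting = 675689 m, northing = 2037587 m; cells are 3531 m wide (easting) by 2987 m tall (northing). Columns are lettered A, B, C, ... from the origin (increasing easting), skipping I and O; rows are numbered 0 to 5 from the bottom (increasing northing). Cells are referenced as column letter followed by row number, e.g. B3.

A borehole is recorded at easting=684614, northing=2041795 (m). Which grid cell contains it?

Column index: ⌊(684614 − 675689) / 3531⌋ = ⌊2.528⌋ = 2 → column C
Row offset from origin: ⌊(2041795 − 2037587) / 2987⌋ = ⌊1.409⌋ = 1 → row 1

C1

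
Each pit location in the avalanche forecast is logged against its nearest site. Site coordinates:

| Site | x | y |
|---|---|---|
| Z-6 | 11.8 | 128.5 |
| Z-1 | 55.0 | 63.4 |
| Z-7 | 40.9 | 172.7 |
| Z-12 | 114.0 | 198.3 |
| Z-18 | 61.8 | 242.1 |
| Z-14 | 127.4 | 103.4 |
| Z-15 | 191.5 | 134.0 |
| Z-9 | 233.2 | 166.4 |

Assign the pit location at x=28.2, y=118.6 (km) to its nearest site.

Squared distances to each site:
Z-6: 366.970; Z-1: 3765.280; Z-7: 3088.100; Z-12: 13713.730; Z-18: 16381.210; Z-14: 10071.680; Z-15: 26904.050; Z-9: 44309.840.
Minimum at Z-6.

Z-6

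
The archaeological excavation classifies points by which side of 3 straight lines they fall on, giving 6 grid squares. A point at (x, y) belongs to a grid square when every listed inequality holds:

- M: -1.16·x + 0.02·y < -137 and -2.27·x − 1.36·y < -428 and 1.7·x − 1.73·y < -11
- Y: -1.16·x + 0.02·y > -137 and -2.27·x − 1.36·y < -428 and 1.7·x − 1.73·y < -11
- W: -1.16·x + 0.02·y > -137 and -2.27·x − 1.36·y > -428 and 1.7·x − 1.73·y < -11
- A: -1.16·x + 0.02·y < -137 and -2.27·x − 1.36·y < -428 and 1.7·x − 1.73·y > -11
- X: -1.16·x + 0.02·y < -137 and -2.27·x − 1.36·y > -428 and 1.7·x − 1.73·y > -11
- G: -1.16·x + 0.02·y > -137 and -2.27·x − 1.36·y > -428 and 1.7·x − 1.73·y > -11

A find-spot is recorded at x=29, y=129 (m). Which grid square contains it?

W

-1.16·29 + 0.02·129 = -31.060, which is > -137
-2.27·29 − 1.36·129 = -241.270, which is > -428
1.7·29 − 1.73·129 = -173.870, which is < -11
This sign pattern matches W.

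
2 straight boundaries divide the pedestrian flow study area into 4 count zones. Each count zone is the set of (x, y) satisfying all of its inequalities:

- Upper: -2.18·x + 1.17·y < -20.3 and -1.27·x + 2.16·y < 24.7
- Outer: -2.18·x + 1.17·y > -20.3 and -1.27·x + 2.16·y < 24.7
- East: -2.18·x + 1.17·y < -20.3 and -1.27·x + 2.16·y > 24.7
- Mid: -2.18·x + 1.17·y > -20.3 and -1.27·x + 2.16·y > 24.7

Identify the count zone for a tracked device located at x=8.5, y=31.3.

Mid

-2.18·8.5 + 1.17·31.3 = 18.091, which is > -20.3
-1.27·8.5 + 2.16·31.3 = 56.813, which is > 24.7
This sign pattern matches Mid.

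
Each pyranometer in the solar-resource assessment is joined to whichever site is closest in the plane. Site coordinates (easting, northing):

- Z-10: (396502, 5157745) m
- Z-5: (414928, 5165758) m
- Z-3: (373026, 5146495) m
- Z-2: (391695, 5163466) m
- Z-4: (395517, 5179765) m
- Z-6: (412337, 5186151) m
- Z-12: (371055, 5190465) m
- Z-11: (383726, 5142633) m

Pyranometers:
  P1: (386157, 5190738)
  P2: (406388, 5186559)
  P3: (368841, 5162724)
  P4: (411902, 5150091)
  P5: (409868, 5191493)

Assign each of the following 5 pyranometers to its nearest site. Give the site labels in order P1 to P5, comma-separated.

Z-4, Z-6, Z-3, Z-5, Z-6

P1 → Z-4 (d²=208016329.00)
P2 → Z-6 (d²=35557065.00)
P3 → Z-3 (d²=280894666.00)
P4 → Z-5 (d²=254611565.00)
P5 → Z-6 (d²=34632925.00)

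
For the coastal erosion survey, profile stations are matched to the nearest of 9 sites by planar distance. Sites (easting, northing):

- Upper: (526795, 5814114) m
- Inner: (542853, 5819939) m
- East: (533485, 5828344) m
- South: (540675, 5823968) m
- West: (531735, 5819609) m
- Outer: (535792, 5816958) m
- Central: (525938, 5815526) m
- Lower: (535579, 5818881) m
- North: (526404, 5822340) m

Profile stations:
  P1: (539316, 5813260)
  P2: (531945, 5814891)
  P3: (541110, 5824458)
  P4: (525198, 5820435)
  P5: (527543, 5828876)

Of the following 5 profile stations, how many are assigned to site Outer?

2

P1 → Outer
P2 → Outer
P3 → South
P4 → North
P5 → East
2 of the 5 go to Outer.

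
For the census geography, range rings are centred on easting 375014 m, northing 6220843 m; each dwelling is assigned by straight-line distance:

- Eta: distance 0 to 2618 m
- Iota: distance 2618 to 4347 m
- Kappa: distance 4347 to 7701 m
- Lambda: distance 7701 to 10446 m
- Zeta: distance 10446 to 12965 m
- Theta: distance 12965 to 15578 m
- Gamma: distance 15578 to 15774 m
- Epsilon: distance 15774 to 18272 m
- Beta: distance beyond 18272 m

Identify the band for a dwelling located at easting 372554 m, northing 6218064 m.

Distance = √((372554−375014)² + (6218064−6220843)²) = √(6051600.000 + 7722841.000) = 3711.393 m.
2618 ≤ 3711.393 < 4347 → Iota.

Iota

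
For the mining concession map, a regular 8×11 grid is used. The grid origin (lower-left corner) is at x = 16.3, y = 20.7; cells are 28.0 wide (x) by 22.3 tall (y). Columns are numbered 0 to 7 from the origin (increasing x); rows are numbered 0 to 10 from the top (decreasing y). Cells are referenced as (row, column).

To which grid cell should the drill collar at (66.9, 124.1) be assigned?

(6, 1)

Column index: ⌊(66.9 − 16.3) / 28.0⌋ = ⌊1.807⌋ = 1
Row offset from origin: ⌊(124.1 − 20.7) / 22.3⌋ = ⌊4.637⌋ = 4 → row 6 (counted from top)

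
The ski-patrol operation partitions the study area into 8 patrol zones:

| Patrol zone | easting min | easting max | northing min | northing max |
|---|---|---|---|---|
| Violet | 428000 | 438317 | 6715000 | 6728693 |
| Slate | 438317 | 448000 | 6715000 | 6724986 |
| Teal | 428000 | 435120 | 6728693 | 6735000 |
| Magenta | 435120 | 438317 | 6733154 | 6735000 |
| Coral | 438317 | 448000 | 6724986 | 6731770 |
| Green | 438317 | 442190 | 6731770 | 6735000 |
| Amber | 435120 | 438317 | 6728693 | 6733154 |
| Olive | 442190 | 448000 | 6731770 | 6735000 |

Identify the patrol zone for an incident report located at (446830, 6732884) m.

Olive

The point has easting = 446830 and northing = 6732884.
Only Olive satisfies 442190 ≤ easting ≤ 448000 and 6731770 ≤ northing ≤ 6735000.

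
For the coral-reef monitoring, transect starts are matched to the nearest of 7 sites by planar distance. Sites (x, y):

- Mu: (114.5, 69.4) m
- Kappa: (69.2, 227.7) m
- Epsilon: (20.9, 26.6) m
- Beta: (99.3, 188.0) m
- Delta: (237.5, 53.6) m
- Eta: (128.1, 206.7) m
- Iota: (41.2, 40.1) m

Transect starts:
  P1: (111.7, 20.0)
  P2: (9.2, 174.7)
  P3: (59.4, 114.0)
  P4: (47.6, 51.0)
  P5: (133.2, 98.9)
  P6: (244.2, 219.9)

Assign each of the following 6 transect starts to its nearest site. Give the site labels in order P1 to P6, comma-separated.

Mu, Kappa, Mu, Iota, Mu, Eta

P1 → Mu (d²=2448.20)
P2 → Kappa (d²=6409.00)
P3 → Mu (d²=5025.17)
P4 → Iota (d²=159.77)
P5 → Mu (d²=1219.94)
P6 → Eta (d²=13653.45)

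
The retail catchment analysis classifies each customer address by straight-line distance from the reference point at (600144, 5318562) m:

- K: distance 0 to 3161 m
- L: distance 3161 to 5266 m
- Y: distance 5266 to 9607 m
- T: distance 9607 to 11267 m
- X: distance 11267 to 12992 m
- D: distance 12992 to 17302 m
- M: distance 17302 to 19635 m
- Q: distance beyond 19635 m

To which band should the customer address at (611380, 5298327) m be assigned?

Distance = √((611380−600144)² + (5298327−5318562)²) = √(126247696.000 + 409455225.000) = 23145.257 m.
19635 ≤ 23145.257 < ∞ → Q.

Q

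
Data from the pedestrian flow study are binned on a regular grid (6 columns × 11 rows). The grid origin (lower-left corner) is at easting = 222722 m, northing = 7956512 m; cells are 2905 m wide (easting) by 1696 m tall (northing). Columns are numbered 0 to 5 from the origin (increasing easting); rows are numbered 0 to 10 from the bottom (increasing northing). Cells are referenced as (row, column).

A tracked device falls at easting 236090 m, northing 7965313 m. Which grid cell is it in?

Column index: ⌊(236090 − 222722) / 2905⌋ = ⌊4.602⌋ = 4
Row offset from origin: ⌊(7965313 − 7956512) / 1696⌋ = ⌊5.189⌋ = 5 → row 5

(5, 4)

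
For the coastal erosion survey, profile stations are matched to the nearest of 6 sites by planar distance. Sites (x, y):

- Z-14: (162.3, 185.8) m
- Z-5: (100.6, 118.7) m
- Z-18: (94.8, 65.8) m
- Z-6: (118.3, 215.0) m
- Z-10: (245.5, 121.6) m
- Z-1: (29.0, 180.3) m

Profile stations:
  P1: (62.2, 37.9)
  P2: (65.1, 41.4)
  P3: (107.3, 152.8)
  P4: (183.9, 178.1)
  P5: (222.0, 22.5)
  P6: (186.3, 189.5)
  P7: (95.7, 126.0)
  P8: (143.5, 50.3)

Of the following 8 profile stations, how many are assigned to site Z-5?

2

P1 → Z-18
P2 → Z-18
P3 → Z-5
P4 → Z-14
P5 → Z-10
P6 → Z-14
P7 → Z-5
P8 → Z-18
2 of the 8 go to Z-5.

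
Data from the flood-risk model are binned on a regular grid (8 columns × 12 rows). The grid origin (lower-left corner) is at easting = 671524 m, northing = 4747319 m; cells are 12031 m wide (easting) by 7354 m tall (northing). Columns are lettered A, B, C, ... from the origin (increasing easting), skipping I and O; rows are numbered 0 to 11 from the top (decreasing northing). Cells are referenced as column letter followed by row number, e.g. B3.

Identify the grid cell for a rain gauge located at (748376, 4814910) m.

Column index: ⌊(748376 − 671524) / 12031⌋ = ⌊6.388⌋ = 6 → column G
Row offset from origin: ⌊(4814910 − 4747319) / 7354⌋ = ⌊9.191⌋ = 9 → row 2 (counted from top)

G2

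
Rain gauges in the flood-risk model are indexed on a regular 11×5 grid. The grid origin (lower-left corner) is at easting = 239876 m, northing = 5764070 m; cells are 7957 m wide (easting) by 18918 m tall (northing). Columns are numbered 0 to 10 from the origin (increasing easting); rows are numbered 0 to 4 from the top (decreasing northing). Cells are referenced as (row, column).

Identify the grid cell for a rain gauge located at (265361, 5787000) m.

Column index: ⌊(265361 − 239876) / 7957⌋ = ⌊3.203⌋ = 3
Row offset from origin: ⌊(5787000 − 5764070) / 18918⌋ = ⌊1.212⌋ = 1 → row 3 (counted from top)

(3, 3)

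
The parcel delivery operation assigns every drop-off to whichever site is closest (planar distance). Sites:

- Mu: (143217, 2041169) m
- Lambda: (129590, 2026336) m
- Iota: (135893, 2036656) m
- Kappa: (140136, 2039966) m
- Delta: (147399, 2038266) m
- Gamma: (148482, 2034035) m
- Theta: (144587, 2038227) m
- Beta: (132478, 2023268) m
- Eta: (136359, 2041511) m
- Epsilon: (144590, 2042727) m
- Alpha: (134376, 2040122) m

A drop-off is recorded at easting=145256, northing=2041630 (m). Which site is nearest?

Squared distances to each site:
Mu: 4370042.000; Lambda: 479329992.000; Iota: 112406445.000; Kappa: 28983296.000; Delta: 15908945.000; Gamma: 68091101.000; Theta: 12027970.000; Beta: 500440328.000; Eta: 79170770.000; Epsilon: 1646965.000; Alpha: 120648464.000.
Minimum at Epsilon.

Epsilon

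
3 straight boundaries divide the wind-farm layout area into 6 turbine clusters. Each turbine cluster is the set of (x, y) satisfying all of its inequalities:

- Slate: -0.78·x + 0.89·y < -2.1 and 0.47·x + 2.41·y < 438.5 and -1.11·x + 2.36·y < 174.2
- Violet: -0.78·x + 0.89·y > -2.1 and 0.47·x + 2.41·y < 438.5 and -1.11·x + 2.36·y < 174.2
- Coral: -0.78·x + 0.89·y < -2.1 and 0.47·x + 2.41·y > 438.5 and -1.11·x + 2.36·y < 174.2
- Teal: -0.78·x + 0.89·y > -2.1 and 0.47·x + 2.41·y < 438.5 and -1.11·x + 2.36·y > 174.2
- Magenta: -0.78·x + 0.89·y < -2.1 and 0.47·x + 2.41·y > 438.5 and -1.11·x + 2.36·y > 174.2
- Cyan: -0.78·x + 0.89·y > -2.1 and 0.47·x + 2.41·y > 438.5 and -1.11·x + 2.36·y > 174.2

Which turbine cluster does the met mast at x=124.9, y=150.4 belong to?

-0.78·124.9 + 0.89·150.4 = 36.434, which is > -2.1
0.47·124.9 + 2.41·150.4 = 421.167, which is < 438.5
-1.11·124.9 + 2.36·150.4 = 216.305, which is > 174.2
This sign pattern matches Teal.

Teal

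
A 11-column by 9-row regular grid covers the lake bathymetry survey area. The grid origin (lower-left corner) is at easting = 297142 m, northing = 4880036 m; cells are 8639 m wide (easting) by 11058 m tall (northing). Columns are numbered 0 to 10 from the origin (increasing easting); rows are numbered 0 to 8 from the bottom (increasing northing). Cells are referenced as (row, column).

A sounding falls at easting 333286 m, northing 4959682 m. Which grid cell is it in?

Column index: ⌊(333286 − 297142) / 8639⌋ = ⌊4.184⌋ = 4
Row offset from origin: ⌊(4959682 − 4880036) / 11058⌋ = ⌊7.203⌋ = 7 → row 7

(7, 4)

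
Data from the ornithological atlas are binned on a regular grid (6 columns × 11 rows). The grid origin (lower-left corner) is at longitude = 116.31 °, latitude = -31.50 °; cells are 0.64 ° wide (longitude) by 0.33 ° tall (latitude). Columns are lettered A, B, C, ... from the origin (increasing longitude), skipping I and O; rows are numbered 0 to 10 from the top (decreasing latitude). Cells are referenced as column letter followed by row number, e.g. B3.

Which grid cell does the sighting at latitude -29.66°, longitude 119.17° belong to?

Column index: ⌊(119.17 − 116.31) / 0.64⌋ = ⌊4.469⌋ = 4 → column E
Row offset from origin: ⌊(-29.66 − -31.50) / 0.33⌋ = ⌊5.576⌋ = 5 → row 5 (counted from top)

E5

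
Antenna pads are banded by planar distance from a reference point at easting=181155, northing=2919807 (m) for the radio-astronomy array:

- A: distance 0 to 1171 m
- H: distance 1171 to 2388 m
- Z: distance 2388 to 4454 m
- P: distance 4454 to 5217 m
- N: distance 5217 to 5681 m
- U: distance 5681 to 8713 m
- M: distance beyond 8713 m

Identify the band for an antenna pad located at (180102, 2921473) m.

Distance = √((180102−181155)² + (2921473−2919807)²) = √(1108809.000 + 2775556.000) = 1970.879 m.
1171 ≤ 1970.879 < 2388 → H.

H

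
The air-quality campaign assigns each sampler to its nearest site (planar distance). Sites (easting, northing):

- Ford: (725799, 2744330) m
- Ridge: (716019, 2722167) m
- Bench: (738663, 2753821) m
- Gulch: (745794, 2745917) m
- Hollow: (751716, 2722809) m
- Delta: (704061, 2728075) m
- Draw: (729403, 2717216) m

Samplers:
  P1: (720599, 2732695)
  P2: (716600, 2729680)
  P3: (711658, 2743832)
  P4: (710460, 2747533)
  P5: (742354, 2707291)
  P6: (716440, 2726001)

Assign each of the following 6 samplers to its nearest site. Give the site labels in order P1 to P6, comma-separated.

P1 → Ridge (d²=131815184.00)
P2 → Ridge (d²=56782730.00)
P3 → Ford (d²=200215885.00)
P4 → Ford (d²=245544130.00)
P5 → Draw (d²=266234026.00)
P6 → Ridge (d²=14876797.00)

Ridge, Ridge, Ford, Ford, Draw, Ridge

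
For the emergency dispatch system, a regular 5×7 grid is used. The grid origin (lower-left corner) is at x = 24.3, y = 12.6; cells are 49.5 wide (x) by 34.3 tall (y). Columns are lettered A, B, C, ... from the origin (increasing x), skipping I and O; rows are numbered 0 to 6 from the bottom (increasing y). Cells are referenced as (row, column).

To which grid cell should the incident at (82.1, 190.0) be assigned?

(5, B)

Column index: ⌊(82.1 − 24.3) / 49.5⌋ = ⌊1.168⌋ = 1 → column B
Row offset from origin: ⌊(190.0 − 12.6) / 34.3⌋ = ⌊5.172⌋ = 5 → row 5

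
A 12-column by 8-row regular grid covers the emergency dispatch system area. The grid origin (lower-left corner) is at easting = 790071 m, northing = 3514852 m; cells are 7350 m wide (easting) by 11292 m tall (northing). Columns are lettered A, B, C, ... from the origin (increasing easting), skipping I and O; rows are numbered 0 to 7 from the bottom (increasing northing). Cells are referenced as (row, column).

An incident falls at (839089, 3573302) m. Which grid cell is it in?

Column index: ⌊(839089 − 790071) / 7350⌋ = ⌊6.669⌋ = 6 → column G
Row offset from origin: ⌊(3573302 − 3514852) / 11292⌋ = ⌊5.176⌋ = 5 → row 5

(5, G)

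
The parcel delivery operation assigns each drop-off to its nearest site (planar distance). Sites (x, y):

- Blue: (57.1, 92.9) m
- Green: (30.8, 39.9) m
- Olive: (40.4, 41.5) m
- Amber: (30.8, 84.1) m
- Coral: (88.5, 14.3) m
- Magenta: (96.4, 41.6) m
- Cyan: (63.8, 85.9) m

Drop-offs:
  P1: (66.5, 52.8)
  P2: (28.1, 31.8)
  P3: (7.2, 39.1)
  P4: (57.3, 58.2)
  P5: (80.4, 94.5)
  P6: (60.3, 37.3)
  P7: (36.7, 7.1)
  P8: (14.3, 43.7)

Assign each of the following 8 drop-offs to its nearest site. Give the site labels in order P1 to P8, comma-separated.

P1 → Olive (d²=808.90)
P2 → Green (d²=72.90)
P3 → Green (d²=557.60)
P4 → Olive (d²=564.50)
P5 → Cyan (d²=349.52)
P6 → Olive (d²=413.65)
P7 → Green (d²=1110.65)
P8 → Green (d²=286.69)

Olive, Green, Green, Olive, Cyan, Olive, Green, Green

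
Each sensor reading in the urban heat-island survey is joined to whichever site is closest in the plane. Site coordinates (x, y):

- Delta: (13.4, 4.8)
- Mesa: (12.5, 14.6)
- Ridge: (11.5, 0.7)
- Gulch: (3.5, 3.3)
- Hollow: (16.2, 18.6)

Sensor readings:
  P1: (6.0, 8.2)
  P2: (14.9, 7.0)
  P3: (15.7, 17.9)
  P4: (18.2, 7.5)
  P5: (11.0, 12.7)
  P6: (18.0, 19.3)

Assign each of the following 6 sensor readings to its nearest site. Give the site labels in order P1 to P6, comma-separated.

P1 → Gulch (d²=30.26)
P2 → Delta (d²=7.09)
P3 → Hollow (d²=0.74)
P4 → Delta (d²=30.33)
P5 → Mesa (d²=5.86)
P6 → Hollow (d²=3.73)

Gulch, Delta, Hollow, Delta, Mesa, Hollow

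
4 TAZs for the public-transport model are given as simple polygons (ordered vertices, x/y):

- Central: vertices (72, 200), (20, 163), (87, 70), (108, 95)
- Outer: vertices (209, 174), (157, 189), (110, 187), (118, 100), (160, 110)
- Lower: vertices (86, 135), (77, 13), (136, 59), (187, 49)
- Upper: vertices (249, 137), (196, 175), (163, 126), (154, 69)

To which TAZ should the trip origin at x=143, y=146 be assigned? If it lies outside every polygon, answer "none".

Outer

Cast a ray rightward from (143, 146). For each polygon, the edges (by vertex number in listed order) whose endpoints lie on opposite sides of y = 146, where each meets that height, and whether that is right or left of the point:
Central: 2–3 at x≈32.2 (left), 4–1 at x≈90.5 (left) → 0 crossings.
Outer: 3–4 at x≈113.8 (left), 5–1 at x≈187.6 (right) → 1 crossing.
Lower: no edge straddles that height → 0 crossings.
Upper: 1–2 at x≈236.4 (right), 2–3 at x≈176.5 (right) → 2 crossings.
Only Outer has an odd count, so the point is inside Outer.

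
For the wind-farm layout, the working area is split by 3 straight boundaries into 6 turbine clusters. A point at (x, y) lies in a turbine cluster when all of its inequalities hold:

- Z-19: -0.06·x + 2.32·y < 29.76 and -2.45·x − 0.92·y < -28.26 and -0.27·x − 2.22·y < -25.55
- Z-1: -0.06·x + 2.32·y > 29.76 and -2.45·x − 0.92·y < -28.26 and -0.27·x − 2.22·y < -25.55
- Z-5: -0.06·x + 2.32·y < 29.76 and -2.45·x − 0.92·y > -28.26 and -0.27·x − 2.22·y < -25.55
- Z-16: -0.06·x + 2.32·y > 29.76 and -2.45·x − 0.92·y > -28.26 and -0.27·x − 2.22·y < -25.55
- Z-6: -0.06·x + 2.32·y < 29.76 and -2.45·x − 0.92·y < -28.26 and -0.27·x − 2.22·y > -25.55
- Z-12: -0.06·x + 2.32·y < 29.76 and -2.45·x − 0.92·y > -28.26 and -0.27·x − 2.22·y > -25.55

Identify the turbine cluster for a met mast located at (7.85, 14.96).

-0.06·7.85 + 2.32·14.96 = 34.236, which is > 29.76
-2.45·7.85 − 0.92·14.96 = -32.996, which is < -28.26
-0.27·7.85 − 2.22·14.96 = -35.331, which is < -25.55
This sign pattern matches Z-1.

Z-1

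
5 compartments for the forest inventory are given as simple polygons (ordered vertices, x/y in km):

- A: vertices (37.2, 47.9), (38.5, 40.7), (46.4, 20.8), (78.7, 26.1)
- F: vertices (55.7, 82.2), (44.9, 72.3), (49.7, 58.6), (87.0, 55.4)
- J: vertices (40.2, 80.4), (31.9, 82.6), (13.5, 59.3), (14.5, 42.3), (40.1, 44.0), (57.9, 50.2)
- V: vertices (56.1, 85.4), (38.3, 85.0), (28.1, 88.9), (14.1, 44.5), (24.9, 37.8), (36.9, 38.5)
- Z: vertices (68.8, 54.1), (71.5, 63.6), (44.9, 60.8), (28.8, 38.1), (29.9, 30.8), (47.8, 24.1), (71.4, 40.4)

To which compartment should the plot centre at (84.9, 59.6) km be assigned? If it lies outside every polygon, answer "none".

Cast a ray rightward from (84.9, 59.6). For each polygon, the edges (by vertex number in listed order) whose endpoints lie on opposite sides of y = 59.6, where each meets that height, and whether that is right or left of the point:
A: no edge straddles that height → 0 crossings.
F: 2–3 at x≈49.35 (left), 4–1 at x≈82.09 (left) → 0 crossings.
J: 2–3 at x≈13.74 (left), 6–1 at x≈52.39 (left) → 0 crossings.
V: 3–4 at x≈18.86 (left), 6–1 at x≈45.54 (left) → 0 crossings.
Z: 1–2 at x≈70.36 (left), 3–4 at x≈44.05 (left) → 0 crossings.
All counts are even, so the point lies outside every listed polygon.

none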